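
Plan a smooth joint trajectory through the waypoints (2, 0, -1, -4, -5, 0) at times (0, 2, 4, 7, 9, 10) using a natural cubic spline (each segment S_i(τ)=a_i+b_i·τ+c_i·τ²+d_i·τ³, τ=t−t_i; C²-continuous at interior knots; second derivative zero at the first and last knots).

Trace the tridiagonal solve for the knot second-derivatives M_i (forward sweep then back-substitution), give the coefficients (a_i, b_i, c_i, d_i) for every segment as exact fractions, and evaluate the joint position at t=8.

  seg 0: a=2 b=-2173/1912 c=0 d=261/7648
  seg 1: a=0 b=-695/956 c=783/3824 d=-349/7648
  seg 2: a=-1 b=-871/1912 c=-33/478 d=-215/5736
  seg 3: a=-4 b=-1799/956 c=-777/1912 d=1049/1912
  seg 4: a=-5 b=2941/956 c=5517/1912 d=-1839/1912
S(8) = -5487/956

Δ: Δ0=-1, Δ1=-1/2, Δ2=-1, Δ3=-1/2, Δ4=5
row 1: diag=8, rhs=3; c'=1/4, d'=3/8
row 2: denom=10−2·1/4=19/2; d'=(-3−2·3/8)/(19/2)=-15/38
row 3: denom=10−3·6/19=172/19; d'=(3−3·-15/38)/(172/19)=159/344
row 4: denom=6−2·19/86=239/43; d'=(33−2·159/344)/(239/43)=5517/956
back: M4=5517/956
back: M3=159/344−19/86·5517/956=-777/956
back: M2=-15/38−6/19·-777/956=-33/239
back: M1=3/8−1/4·-33/239=783/1912
M: M0=0, M1=783/1912, M2=-33/239, M3=-777/956, M4=5517/956, M5=0
seg 0: a=2, c=M0/2=0, d=(M1−M0)/(6·2)=261/7648, b=Δ0−h0·(2M0+M1)/6=-2173/1912
seg 1: a=0, c=M1/2=783/3824, d=(M2−M1)/(6·2)=-349/7648, b=Δ1−h1·(2M1+M2)/6=-695/956
seg 2: a=-1, c=M2/2=-33/478, d=(M3−M2)/(6·3)=-215/5736, b=Δ2−h2·(2M2+M3)/6=-871/1912
seg 3: a=-4, c=M3/2=-777/1912, d=(M4−M3)/(6·2)=1049/1912, b=Δ3−h3·(2M3+M4)/6=-1799/956
seg 4: a=-5, c=M4/2=5517/1912, d=(M5−M4)/(6·1)=-1839/1912, b=Δ4−h4·(2M4+M5)/6=2941/956
t_q=8 → seg 3, τ=1; S=-4+-1799/956·τ+-777/1912·τ²+1049/1912·τ³=-5487/956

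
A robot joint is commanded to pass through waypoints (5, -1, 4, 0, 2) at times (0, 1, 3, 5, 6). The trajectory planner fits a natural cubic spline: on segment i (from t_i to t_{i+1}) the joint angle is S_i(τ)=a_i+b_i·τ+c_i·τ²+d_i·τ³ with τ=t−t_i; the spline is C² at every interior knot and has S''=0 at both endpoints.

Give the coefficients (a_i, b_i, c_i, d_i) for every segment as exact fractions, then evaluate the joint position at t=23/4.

  seg 0: a=5 b=-157/20 c=0 d=37/20
  seg 1: a=-1 b=-23/10 c=111/20 d=-63/40
  seg 2: a=4 b=1 c=-39/10 d=6/5
  seg 3: a=0 b=-1/5 c=33/10 d=-11/10
S(23/4) = 159/128

Δ: Δ0=-6, Δ1=5/2, Δ2=-2, Δ3=2
row 1: diag=6, rhs=51; c'=1/3, d'=17/2
row 2: denom=8−2·1/3=22/3; d'=(-27−2·17/2)/(22/3)=-6
row 3: denom=6−2·3/11=60/11; d'=(24−2·-6)/(60/11)=33/5
back: M3=33/5
back: M2=-6−3/11·33/5=-39/5
back: M1=17/2−1/3·-39/5=111/10
M: M0=0, M1=111/10, M2=-39/5, M3=33/5, M4=0
seg 0: a=5, c=M0/2=0, d=(M1−M0)/(6·1)=37/20, b=Δ0−h0·(2M0+M1)/6=-157/20
seg 1: a=-1, c=M1/2=111/20, d=(M2−M1)/(6·2)=-63/40, b=Δ1−h1·(2M1+M2)/6=-23/10
seg 2: a=4, c=M2/2=-39/10, d=(M3−M2)/(6·2)=6/5, b=Δ2−h2·(2M2+M3)/6=1
seg 3: a=0, c=M3/2=33/10, d=(M4−M3)/(6·1)=-11/10, b=Δ3−h3·(2M3+M4)/6=-1/5
t_q=23/4 → seg 3, τ=3/4; S=0+-1/5·τ+33/10·τ²+-11/10·τ³=159/128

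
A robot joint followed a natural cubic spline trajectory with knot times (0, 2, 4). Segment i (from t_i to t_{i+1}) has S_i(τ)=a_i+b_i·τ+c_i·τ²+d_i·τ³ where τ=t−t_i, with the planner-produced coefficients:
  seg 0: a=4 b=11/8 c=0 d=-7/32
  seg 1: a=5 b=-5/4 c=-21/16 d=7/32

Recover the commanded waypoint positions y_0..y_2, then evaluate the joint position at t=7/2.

y_0=4 y_1=5 y_2=-1
S(7/2) = 233/256

y_0 = S_0(0) = a_0 = 4
y_1 = S_1(0) = a_1 = 5
y_2 = S_1(2) = -1
t_q=7/2 is in segment 1 (τ=3/2); S_1(τ)=233/256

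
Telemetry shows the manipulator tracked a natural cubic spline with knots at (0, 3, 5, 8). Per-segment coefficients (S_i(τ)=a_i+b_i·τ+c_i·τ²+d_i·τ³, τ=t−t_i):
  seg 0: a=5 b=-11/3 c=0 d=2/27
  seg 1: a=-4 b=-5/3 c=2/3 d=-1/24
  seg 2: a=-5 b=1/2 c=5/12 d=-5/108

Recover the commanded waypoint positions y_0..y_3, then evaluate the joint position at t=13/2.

y_0 = S_0(0) = a_0 = 5
y_1 = S_1(0) = a_1 = -4
y_2 = S_2(0) = a_2 = -5
y_3 = S_2(3) = -1
t_q=13/2 is in segment 2 (τ=3/2); S_2(τ)=-111/32

y_0=5 y_1=-4 y_2=-5 y_3=-1
S(13/2) = -111/32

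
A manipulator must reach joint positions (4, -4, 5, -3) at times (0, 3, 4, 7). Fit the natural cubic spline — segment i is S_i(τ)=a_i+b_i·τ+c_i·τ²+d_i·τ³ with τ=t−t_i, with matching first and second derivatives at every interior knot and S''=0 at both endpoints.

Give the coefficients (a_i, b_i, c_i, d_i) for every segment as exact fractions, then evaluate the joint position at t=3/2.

  seg 0: a=4 b=-23/3 c=0 d=5/9
  seg 1: a=-4 b=22/3 c=5 d=-10/3
  seg 2: a=5 b=22/3 c=-5 d=5/9
S(3/2) = -45/8

Δ: Δ0=-8/3, Δ1=9, Δ2=-8/3
row 1: diag=8, rhs=70; c'=1/8, d'=35/4
row 2: denom=8−1·1/8=63/8; d'=(-70−1·35/4)/(63/8)=-10
back: M2=-10
back: M1=35/4−1/8·-10=10
M: M0=0, M1=10, M2=-10, M3=0
seg 0: a=4, c=M0/2=0, d=(M1−M0)/(6·3)=5/9, b=Δ0−h0·(2M0+M1)/6=-23/3
seg 1: a=-4, c=M1/2=5, d=(M2−M1)/(6·1)=-10/3, b=Δ1−h1·(2M1+M2)/6=22/3
seg 2: a=5, c=M2/2=-5, d=(M3−M2)/(6·3)=5/9, b=Δ2−h2·(2M2+M3)/6=22/3
t_q=3/2 → seg 0, τ=3/2; S=4+-23/3·τ+0·τ²+5/9·τ³=-45/8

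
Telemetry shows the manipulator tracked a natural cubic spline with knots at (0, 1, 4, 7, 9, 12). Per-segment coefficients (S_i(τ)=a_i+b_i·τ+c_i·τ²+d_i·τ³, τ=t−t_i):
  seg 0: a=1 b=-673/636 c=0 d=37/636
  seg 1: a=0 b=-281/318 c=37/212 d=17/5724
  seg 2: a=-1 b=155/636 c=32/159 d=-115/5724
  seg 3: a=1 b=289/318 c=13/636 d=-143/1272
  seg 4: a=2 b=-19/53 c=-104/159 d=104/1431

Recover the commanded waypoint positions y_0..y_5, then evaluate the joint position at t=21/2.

y_0 = S_0(0) = a_0 = 1
y_1 = S_1(0) = a_1 = 0
y_2 = S_2(0) = a_2 = -1
y_3 = S_3(0) = a_3 = 1
y_4 = S_4(0) = a_4 = 2
y_5 = S_4(3) = -3
t_q=21/2 is in segment 4 (τ=3/2); S_4(τ)=25/106

y_0=1 y_1=0 y_2=-1 y_3=1 y_4=2 y_5=-3
S(21/2) = 25/106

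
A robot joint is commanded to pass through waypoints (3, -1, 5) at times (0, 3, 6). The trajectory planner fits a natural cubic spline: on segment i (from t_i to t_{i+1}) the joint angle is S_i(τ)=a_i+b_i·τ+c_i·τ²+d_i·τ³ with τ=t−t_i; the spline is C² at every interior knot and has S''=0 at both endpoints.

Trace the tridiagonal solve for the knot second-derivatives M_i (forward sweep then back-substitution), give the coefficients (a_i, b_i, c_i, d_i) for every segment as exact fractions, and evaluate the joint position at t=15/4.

  seg 0: a=3 b=-13/6 c=0 d=5/54
  seg 1: a=-1 b=1/3 c=5/6 d=-5/54
S(15/4) = -41/128

Δ: Δ0=-4/3, Δ1=2
row 1: diag=12, rhs=20; c'=1/4, d'=5/3
back: M1=5/3
M: M0=0, M1=5/3, M2=0
seg 0: a=3, c=M0/2=0, d=(M1−M0)/(6·3)=5/54, b=Δ0−h0·(2M0+M1)/6=-13/6
seg 1: a=-1, c=M1/2=5/6, d=(M2−M1)/(6·3)=-5/54, b=Δ1−h1·(2M1+M2)/6=1/3
t_q=15/4 → seg 1, τ=3/4; S=-1+1/3·τ+5/6·τ²+-5/54·τ³=-41/128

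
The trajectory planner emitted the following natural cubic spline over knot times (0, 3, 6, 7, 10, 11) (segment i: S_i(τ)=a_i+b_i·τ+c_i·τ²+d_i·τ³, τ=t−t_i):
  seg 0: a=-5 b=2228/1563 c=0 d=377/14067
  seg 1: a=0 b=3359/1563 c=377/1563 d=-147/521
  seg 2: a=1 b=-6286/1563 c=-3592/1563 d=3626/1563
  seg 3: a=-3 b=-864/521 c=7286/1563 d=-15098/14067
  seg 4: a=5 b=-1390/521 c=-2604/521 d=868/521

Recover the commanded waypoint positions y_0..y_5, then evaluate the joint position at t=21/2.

y_0=-5 y_1=0 y_2=1 y_3=-3 y_4=5 y_5=-1
S(21/2) = 2735/1042

y_0 = S_0(0) = a_0 = -5
y_1 = S_1(0) = a_1 = 0
y_2 = S_2(0) = a_2 = 1
y_3 = S_3(0) = a_3 = -3
y_4 = S_4(0) = a_4 = 5
y_5 = S_4(1) = -1
t_q=21/2 is in segment 4 (τ=1/2); S_4(τ)=2735/1042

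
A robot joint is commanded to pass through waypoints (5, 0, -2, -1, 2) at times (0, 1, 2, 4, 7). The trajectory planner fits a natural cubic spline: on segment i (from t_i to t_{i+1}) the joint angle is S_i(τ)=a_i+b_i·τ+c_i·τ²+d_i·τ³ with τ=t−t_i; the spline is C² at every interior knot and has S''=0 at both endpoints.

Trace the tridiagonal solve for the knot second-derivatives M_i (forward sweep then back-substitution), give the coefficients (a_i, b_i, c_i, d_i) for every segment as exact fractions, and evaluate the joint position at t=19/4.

Δ: Δ0=-5, Δ1=-2, Δ2=1/2, Δ3=1
row 1: diag=4, rhs=18; c'=1/4, d'=9/2
row 2: denom=6−1·1/4=23/4; d'=(15−1·9/2)/(23/4)=42/23
row 3: denom=10−2·8/23=214/23; d'=(3−2·42/23)/(214/23)=-15/214
back: M3=-15/214
back: M2=42/23−8/23·-15/214=198/107
back: M1=9/2−1/4·198/107=432/107
M: M0=0, M1=432/107, M2=198/107, M3=-15/214, M4=0
seg 0: a=5, c=M0/2=0, d=(M1−M0)/(6·1)=72/107, b=Δ0−h0·(2M0+M1)/6=-607/107
seg 1: a=0, c=M1/2=216/107, d=(M2−M1)/(6·1)=-39/107, b=Δ1−h1·(2M1+M2)/6=-391/107
seg 2: a=-2, c=M2/2=99/107, d=(M3−M2)/(6·2)=-137/856, b=Δ2−h2·(2M2+M3)/6=-76/107
seg 3: a=-1, c=M3/2=-15/428, d=(M4−M3)/(6·3)=5/1284, b=Δ3−h3·(2M3+M4)/6=229/214
t_q=19/4 → seg 3, τ=3/4; S=-1+229/214·τ+-15/428·τ²+5/1284·τ³=-5903/27392

  seg 0: a=5 b=-607/107 c=0 d=72/107
  seg 1: a=0 b=-391/107 c=216/107 d=-39/107
  seg 2: a=-2 b=-76/107 c=99/107 d=-137/856
  seg 3: a=-1 b=229/214 c=-15/428 d=5/1284
S(19/4) = -5903/27392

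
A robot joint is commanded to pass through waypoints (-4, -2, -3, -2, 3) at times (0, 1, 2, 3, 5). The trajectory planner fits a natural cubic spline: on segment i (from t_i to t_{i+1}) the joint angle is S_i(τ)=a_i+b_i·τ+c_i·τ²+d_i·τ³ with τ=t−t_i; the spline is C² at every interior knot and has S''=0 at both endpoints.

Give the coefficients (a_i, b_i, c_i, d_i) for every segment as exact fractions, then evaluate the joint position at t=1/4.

  seg 0: a=-4 b=503/172 c=0 d=-159/172
  seg 1: a=-2 b=13/86 c=-477/172 d=279/172
  seg 2: a=-3 b=-91/172 c=90/43 d=-97/172
  seg 3: a=-2 b=169/86 c=69/172 d=-23/344
S(1/4) = -36143/11008

Δ: Δ0=2, Δ1=-1, Δ2=1, Δ3=5/2
row 1: diag=4, rhs=-18; c'=1/4, d'=-9/2
row 2: denom=4−1·1/4=15/4; d'=(12−1·-9/2)/(15/4)=22/5
row 3: denom=6−1·4/15=86/15; d'=(9−1·22/5)/(86/15)=69/86
back: M3=69/86
back: M2=22/5−4/15·69/86=180/43
back: M1=-9/2−1/4·180/43=-477/86
M: M0=0, M1=-477/86, M2=180/43, M3=69/86, M4=0
seg 0: a=-4, c=M0/2=0, d=(M1−M0)/(6·1)=-159/172, b=Δ0−h0·(2M0+M1)/6=503/172
seg 1: a=-2, c=M1/2=-477/172, d=(M2−M1)/(6·1)=279/172, b=Δ1−h1·(2M1+M2)/6=13/86
seg 2: a=-3, c=M2/2=90/43, d=(M3−M2)/(6·1)=-97/172, b=Δ2−h2·(2M2+M3)/6=-91/172
seg 3: a=-2, c=M3/2=69/172, d=(M4−M3)/(6·2)=-23/344, b=Δ3−h3·(2M3+M4)/6=169/86
t_q=1/4 → seg 0, τ=1/4; S=-4+503/172·τ+0·τ²+-159/172·τ³=-36143/11008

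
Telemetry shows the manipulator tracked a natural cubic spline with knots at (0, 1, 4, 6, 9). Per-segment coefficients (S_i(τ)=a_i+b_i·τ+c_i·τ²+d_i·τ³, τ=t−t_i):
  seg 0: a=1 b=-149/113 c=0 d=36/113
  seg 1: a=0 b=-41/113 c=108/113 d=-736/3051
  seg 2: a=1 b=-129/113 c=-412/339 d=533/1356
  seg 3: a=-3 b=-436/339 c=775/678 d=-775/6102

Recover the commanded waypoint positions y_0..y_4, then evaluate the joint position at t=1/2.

y_0 = S_0(0) = a_0 = 1
y_1 = S_1(0) = a_1 = 0
y_2 = S_2(0) = a_2 = 1
y_3 = S_3(0) = a_3 = -3
y_4 = S_3(3) = 0
t_q=1/2 is in segment 0 (τ=1/2); S_0(τ)=43/113

y_0=1 y_1=0 y_2=1 y_3=-3 y_4=0
S(1/2) = 43/113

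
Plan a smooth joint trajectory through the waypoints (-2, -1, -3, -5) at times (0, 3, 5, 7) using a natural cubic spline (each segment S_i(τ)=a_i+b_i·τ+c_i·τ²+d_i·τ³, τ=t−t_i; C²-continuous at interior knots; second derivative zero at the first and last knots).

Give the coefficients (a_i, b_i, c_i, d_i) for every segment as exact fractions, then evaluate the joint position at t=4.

Δ: Δ0=1/3, Δ1=-1, Δ2=-1
row 1: diag=10, rhs=-8; c'=1/5, d'=-4/5
row 2: denom=8−2·1/5=38/5; d'=(0−2·-4/5)/(38/5)=4/19
back: M2=4/19
back: M1=-4/5−1/5·4/19=-16/19
M: M0=0, M1=-16/19, M2=4/19, M3=0
seg 0: a=-2, c=M0/2=0, d=(M1−M0)/(6·3)=-8/171, b=Δ0−h0·(2M0+M1)/6=43/57
seg 1: a=-1, c=M1/2=-8/19, d=(M2−M1)/(6·2)=5/57, b=Δ1−h1·(2M1+M2)/6=-29/57
seg 2: a=-3, c=M2/2=2/19, d=(M3−M2)/(6·2)=-1/57, b=Δ2−h2·(2M2+M3)/6=-65/57
t_q=4 → seg 1, τ=1; S=-1+-29/57·τ+-8/19·τ²+5/57·τ³=-35/19

  seg 0: a=-2 b=43/57 c=0 d=-8/171
  seg 1: a=-1 b=-29/57 c=-8/19 d=5/57
  seg 2: a=-3 b=-65/57 c=2/19 d=-1/57
S(4) = -35/19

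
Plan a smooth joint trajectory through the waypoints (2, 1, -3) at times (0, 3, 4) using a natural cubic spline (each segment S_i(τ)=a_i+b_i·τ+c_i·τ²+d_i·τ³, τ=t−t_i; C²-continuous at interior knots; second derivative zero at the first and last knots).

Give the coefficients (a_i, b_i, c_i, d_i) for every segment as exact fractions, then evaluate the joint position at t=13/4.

  seg 0: a=2 b=25/24 c=0 d=-11/72
  seg 1: a=1 b=-37/12 c=-11/8 d=11/24
S(13/4) = 77/512

Δ: Δ0=-1/3, Δ1=-4
row 1: diag=8, rhs=-22; c'=1/8, d'=-11/4
back: M1=-11/4
M: M0=0, M1=-11/4, M2=0
seg 0: a=2, c=M0/2=0, d=(M1−M0)/(6·3)=-11/72, b=Δ0−h0·(2M0+M1)/6=25/24
seg 1: a=1, c=M1/2=-11/8, d=(M2−M1)/(6·1)=11/24, b=Δ1−h1·(2M1+M2)/6=-37/12
t_q=13/4 → seg 1, τ=1/4; S=1+-37/12·τ+-11/8·τ²+11/24·τ³=77/512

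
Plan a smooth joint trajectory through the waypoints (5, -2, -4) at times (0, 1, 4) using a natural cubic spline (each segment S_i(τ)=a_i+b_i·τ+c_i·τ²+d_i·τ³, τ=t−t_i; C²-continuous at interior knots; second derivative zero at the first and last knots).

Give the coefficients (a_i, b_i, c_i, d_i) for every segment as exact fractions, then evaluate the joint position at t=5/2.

  seg 0: a=5 b=-187/24 c=0 d=19/24
  seg 1: a=-2 b=-65/12 c=19/8 d=-19/72
S(5/2) = -363/64

Δ: Δ0=-7, Δ1=-2/3
row 1: diag=8, rhs=38; c'=3/8, d'=19/4
back: M1=19/4
M: M0=0, M1=19/4, M2=0
seg 0: a=5, c=M0/2=0, d=(M1−M0)/(6·1)=19/24, b=Δ0−h0·(2M0+M1)/6=-187/24
seg 1: a=-2, c=M1/2=19/8, d=(M2−M1)/(6·3)=-19/72, b=Δ1−h1·(2M1+M2)/6=-65/12
t_q=5/2 → seg 1, τ=3/2; S=-2+-65/12·τ+19/8·τ²+-19/72·τ³=-363/64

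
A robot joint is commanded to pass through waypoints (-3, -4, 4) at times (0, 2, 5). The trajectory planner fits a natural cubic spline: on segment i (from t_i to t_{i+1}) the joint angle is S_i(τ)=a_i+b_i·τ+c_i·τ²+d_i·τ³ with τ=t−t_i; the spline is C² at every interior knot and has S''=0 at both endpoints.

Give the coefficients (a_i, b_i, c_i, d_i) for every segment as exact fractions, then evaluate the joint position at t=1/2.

Δ: Δ0=-1/2, Δ1=8/3
row 1: diag=10, rhs=19; c'=3/10, d'=19/10
back: M1=19/10
M: M0=0, M1=19/10, M2=0
seg 0: a=-3, c=M0/2=0, d=(M1−M0)/(6·2)=19/120, b=Δ0−h0·(2M0+M1)/6=-17/15
seg 1: a=-4, c=M1/2=19/20, d=(M2−M1)/(6·3)=-19/180, b=Δ1−h1·(2M1+M2)/6=23/30
t_q=1/2 → seg 0, τ=1/2; S=-3+-17/15·τ+0·τ²+19/120·τ³=-227/64

  seg 0: a=-3 b=-17/15 c=0 d=19/120
  seg 1: a=-4 b=23/30 c=19/20 d=-19/180
S(1/2) = -227/64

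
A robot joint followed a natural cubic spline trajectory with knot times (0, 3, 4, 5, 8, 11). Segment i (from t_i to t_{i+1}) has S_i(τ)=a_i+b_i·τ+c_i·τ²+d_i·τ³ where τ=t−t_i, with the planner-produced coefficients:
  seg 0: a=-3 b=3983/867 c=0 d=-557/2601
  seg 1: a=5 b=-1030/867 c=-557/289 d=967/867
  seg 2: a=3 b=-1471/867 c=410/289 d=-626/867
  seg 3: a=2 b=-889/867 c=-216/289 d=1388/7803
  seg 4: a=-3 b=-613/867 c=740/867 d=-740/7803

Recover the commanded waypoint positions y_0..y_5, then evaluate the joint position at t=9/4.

y_0=-3 y_1=5 y_2=3 y_3=2 y_4=-3 y_5=0
S(9/4) = 90579/18496

y_0 = S_0(0) = a_0 = -3
y_1 = S_1(0) = a_1 = 5
y_2 = S_2(0) = a_2 = 3
y_3 = S_3(0) = a_3 = 2
y_4 = S_4(0) = a_4 = -3
y_5 = S_4(3) = 0
t_q=9/4 is in segment 0 (τ=9/4); S_0(τ)=90579/18496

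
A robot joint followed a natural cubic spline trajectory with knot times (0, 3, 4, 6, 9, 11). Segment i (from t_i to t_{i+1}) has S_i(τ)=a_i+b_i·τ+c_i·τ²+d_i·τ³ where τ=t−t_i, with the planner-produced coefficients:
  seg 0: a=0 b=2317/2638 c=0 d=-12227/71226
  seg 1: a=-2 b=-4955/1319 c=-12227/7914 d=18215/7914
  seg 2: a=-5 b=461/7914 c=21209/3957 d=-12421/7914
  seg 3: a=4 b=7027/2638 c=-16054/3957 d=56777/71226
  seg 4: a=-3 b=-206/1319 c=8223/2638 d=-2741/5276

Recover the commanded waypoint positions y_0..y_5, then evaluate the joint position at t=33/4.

y_0=0 y_1=-2 y_2=-5 y_3=4 y_4=-3 y_5=5
S(33/4) = -247469/168832

y_0 = S_0(0) = a_0 = 0
y_1 = S_1(0) = a_1 = -2
y_2 = S_2(0) = a_2 = -5
y_3 = S_3(0) = a_3 = 4
y_4 = S_4(0) = a_4 = -3
y_5 = S_4(2) = 5
t_q=33/4 is in segment 3 (τ=9/4); S_3(τ)=-247469/168832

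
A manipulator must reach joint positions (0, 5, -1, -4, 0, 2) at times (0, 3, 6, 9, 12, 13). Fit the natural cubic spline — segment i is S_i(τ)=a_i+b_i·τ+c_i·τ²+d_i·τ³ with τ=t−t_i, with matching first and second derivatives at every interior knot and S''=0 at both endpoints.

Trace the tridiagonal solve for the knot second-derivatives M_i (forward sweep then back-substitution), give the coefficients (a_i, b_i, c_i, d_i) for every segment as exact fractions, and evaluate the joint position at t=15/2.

  seg 0: a=0 b=1080/403 c=0 d=-1225/10881
  seg 1: a=5 b=-145/403 c=-1225/1209 d=188/1209
  seg 2: a=-1 b=-903/403 c=467/1209 d=11/1209
  seg 3: a=-4 b=10/31 c=566/1209 d=-476/10881
  seg 4: a=0 b=786/403 c=30/403 d=-10/403
S(15/2) = -11159/3224

Δ: Δ0=5/3, Δ1=-2, Δ2=-1, Δ3=4/3, Δ4=2
row 1: diag=12, rhs=-22; c'=1/4, d'=-11/6
row 2: denom=12−3·1/4=45/4; d'=(6−3·-11/6)/(45/4)=46/45
row 3: denom=12−3·4/15=56/5; d'=(14−3·46/45)/(56/5)=41/42
row 4: denom=8−3·15/56=403/56; d'=(4−3·41/42)/(403/56)=60/403
back: M4=60/403
back: M3=41/42−15/56·60/403=1132/1209
back: M2=46/45−4/15·1132/1209=934/1209
back: M1=-11/6−1/4·934/1209=-2450/1209
M: M0=0, M1=-2450/1209, M2=934/1209, M3=1132/1209, M4=60/403, M5=0
seg 0: a=0, c=M0/2=0, d=(M1−M0)/(6·3)=-1225/10881, b=Δ0−h0·(2M0+M1)/6=1080/403
seg 1: a=5, c=M1/2=-1225/1209, d=(M2−M1)/(6·3)=188/1209, b=Δ1−h1·(2M1+M2)/6=-145/403
seg 2: a=-1, c=M2/2=467/1209, d=(M3−M2)/(6·3)=11/1209, b=Δ2−h2·(2M2+M3)/6=-903/403
seg 3: a=-4, c=M3/2=566/1209, d=(M4−M3)/(6·3)=-476/10881, b=Δ3−h3·(2M3+M4)/6=10/31
seg 4: a=0, c=M4/2=30/403, d=(M5−M4)/(6·1)=-10/403, b=Δ4−h4·(2M4+M5)/6=786/403
t_q=15/2 → seg 2, τ=3/2; S=-1+-903/403·τ+467/1209·τ²+11/1209·τ³=-11159/3224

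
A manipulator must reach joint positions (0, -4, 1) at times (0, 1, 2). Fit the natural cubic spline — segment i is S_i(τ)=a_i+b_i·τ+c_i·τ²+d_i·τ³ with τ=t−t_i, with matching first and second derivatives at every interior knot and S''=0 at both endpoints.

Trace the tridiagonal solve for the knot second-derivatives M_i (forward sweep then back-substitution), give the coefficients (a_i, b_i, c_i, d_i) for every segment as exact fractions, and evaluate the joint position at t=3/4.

  seg 0: a=0 b=-25/4 c=0 d=9/4
  seg 1: a=-4 b=1/2 c=27/4 d=-9/4
S(3/4) = -957/256

Δ: Δ0=-4, Δ1=5
row 1: diag=4, rhs=54; c'=1/4, d'=27/2
back: M1=27/2
M: M0=0, M1=27/2, M2=0
seg 0: a=0, c=M0/2=0, d=(M1−M0)/(6·1)=9/4, b=Δ0−h0·(2M0+M1)/6=-25/4
seg 1: a=-4, c=M1/2=27/4, d=(M2−M1)/(6·1)=-9/4, b=Δ1−h1·(2M1+M2)/6=1/2
t_q=3/4 → seg 0, τ=3/4; S=0+-25/4·τ+0·τ²+9/4·τ³=-957/256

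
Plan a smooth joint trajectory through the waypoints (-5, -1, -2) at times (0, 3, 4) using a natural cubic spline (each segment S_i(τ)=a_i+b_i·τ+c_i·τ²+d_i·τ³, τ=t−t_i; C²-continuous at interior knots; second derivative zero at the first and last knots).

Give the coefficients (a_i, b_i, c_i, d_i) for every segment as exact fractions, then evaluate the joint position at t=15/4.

  seg 0: a=-5 b=53/24 c=0 d=-7/72
  seg 1: a=-1 b=-5/12 c=-7/8 d=7/24
S(15/4) = -861/512

Δ: Δ0=4/3, Δ1=-1
row 1: diag=8, rhs=-14; c'=1/8, d'=-7/4
back: M1=-7/4
M: M0=0, M1=-7/4, M2=0
seg 0: a=-5, c=M0/2=0, d=(M1−M0)/(6·3)=-7/72, b=Δ0−h0·(2M0+M1)/6=53/24
seg 1: a=-1, c=M1/2=-7/8, d=(M2−M1)/(6·1)=7/24, b=Δ1−h1·(2M1+M2)/6=-5/12
t_q=15/4 → seg 1, τ=3/4; S=-1+-5/12·τ+-7/8·τ²+7/24·τ³=-861/512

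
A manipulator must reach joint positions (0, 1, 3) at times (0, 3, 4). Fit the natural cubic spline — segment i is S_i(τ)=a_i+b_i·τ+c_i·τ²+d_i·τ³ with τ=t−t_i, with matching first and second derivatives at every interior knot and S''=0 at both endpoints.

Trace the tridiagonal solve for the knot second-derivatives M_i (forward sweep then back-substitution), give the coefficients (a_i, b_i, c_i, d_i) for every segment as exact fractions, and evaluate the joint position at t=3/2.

Δ: Δ0=1/3, Δ1=2
row 1: diag=8, rhs=10; c'=1/8, d'=5/4
back: M1=5/4
M: M0=0, M1=5/4, M2=0
seg 0: a=0, c=M0/2=0, d=(M1−M0)/(6·3)=5/72, b=Δ0−h0·(2M0+M1)/6=-7/24
seg 1: a=1, c=M1/2=5/8, d=(M2−M1)/(6·1)=-5/24, b=Δ1−h1·(2M1+M2)/6=19/12
t_q=3/2 → seg 0, τ=3/2; S=0+-7/24·τ+0·τ²+5/72·τ³=-13/64

  seg 0: a=0 b=-7/24 c=0 d=5/72
  seg 1: a=1 b=19/12 c=5/8 d=-5/24
S(3/2) = -13/64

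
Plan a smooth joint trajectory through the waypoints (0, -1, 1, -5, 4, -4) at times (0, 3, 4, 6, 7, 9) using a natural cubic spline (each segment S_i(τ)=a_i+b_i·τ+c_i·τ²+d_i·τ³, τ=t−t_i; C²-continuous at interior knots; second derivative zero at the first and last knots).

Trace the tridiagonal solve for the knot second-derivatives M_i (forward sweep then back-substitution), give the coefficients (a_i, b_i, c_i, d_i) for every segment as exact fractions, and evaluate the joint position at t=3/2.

Δ: Δ0=-1/3, Δ1=2, Δ2=-3, Δ3=9, Δ4=-4
row 1: diag=8, rhs=14; c'=1/8, d'=7/4
row 2: denom=6−1·1/8=47/8; d'=(-30−1·7/4)/(47/8)=-254/47
row 3: denom=6−2·16/47=250/47; d'=(72−2·-254/47)/(250/47)=1946/125
row 4: denom=6−1·47/250=1453/250; d'=(-78−1·1946/125)/(1453/250)=-23392/1453
back: M4=-23392/1453
back: M3=1946/125−47/250·-23392/1453=27018/1453
back: M2=-254/47−16/47·27018/1453=-17050/1453
back: M1=7/4−1/8·-17050/1453=4674/1453
M: M0=0, M1=4674/1453, M2=-17050/1453, M3=27018/1453, M4=-23392/1453, M5=0
seg 0: a=0, c=M0/2=0, d=(M1−M0)/(6·3)=779/4359, b=Δ0−h0·(2M0+M1)/6=-8464/4359
seg 1: a=-1, c=M1/2=2337/1453, d=(M2−M1)/(6·1)=-10862/4359, b=Δ1−h1·(2M1+M2)/6=12569/4359
seg 2: a=1, c=M2/2=-8525/1453, d=(M3−M2)/(6·2)=11017/4359, b=Δ2−h2·(2M2+M3)/6=-5995/4359
seg 3: a=-5, c=M3/2=13509/1453, d=(M4−M3)/(6·1)=-25205/4359, b=Δ3−h3·(2M3+M4)/6=23909/4359
seg 4: a=4, c=M4/2=-11696/1453, d=(M5−M4)/(6·2)=5848/4359, b=Δ4−h4·(2M4+M5)/6=29348/4359
t_q=3/2 → seg 0, τ=3/2; S=0+-8464/4359·τ+0·τ²+779/4359·τ³=-26845/11624

  seg 0: a=0 b=-8464/4359 c=0 d=779/4359
  seg 1: a=-1 b=12569/4359 c=2337/1453 d=-10862/4359
  seg 2: a=1 b=-5995/4359 c=-8525/1453 d=11017/4359
  seg 3: a=-5 b=23909/4359 c=13509/1453 d=-25205/4359
  seg 4: a=4 b=29348/4359 c=-11696/1453 d=5848/4359
S(3/2) = -26845/11624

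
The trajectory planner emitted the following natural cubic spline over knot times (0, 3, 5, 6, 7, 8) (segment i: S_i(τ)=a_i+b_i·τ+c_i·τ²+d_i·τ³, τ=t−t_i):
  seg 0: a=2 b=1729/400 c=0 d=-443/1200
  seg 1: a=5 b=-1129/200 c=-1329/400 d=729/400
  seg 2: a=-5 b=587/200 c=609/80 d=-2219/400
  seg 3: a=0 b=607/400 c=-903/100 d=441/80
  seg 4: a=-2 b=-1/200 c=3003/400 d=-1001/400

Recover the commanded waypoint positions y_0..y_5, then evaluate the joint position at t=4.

y_0 = S_0(0) = a_0 = 2
y_1 = S_1(0) = a_1 = 5
y_2 = S_2(0) = a_2 = -5
y_3 = S_3(0) = a_3 = 0
y_4 = S_4(0) = a_4 = -2
y_5 = S_4(1) = 3
t_q=4 is in segment 1 (τ=1); S_1(τ)=-429/200

y_0=2 y_1=5 y_2=-5 y_3=0 y_4=-2 y_5=3
S(4) = -429/200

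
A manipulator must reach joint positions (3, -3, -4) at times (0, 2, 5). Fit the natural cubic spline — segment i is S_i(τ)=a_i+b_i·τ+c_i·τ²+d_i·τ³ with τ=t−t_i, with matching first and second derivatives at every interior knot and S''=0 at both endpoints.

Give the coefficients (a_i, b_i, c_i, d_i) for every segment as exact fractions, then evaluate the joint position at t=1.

  seg 0: a=3 b=-53/15 c=0 d=2/15
  seg 1: a=-3 b=-29/15 c=4/5 d=-4/45
S(1) = -2/5

Δ: Δ0=-3, Δ1=-1/3
row 1: diag=10, rhs=16; c'=3/10, d'=8/5
back: M1=8/5
M: M0=0, M1=8/5, M2=0
seg 0: a=3, c=M0/2=0, d=(M1−M0)/(6·2)=2/15, b=Δ0−h0·(2M0+M1)/6=-53/15
seg 1: a=-3, c=M1/2=4/5, d=(M2−M1)/(6·3)=-4/45, b=Δ1−h1·(2M1+M2)/6=-29/15
t_q=1 → seg 0, τ=1; S=3+-53/15·τ+0·τ²+2/15·τ³=-2/5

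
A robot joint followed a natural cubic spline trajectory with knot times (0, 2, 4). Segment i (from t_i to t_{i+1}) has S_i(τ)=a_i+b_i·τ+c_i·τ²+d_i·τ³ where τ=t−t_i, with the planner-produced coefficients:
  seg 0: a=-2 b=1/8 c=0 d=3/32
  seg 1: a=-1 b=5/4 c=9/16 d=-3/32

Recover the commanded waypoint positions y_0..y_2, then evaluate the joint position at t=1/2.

y_0 = S_0(0) = a_0 = -2
y_1 = S_1(0) = a_1 = -1
y_2 = S_1(2) = 3
t_q=1/2 is in segment 0 (τ=1/2); S_0(τ)=-493/256

y_0=-2 y_1=-1 y_2=3
S(1/2) = -493/256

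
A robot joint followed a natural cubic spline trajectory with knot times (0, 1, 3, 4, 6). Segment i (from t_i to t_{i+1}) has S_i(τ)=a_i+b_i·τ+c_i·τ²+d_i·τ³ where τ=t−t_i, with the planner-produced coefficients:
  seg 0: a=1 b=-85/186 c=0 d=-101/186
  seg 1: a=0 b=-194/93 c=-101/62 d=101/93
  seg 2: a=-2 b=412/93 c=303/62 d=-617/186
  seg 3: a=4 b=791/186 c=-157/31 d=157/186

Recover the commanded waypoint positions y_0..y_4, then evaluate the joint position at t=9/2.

y_0 = S_0(0) = a_0 = 1
y_1 = S_1(0) = a_1 = 0
y_2 = S_2(0) = a_2 = -2
y_3 = S_3(0) = a_3 = 4
y_4 = S_3(2) = -1
t_q=9/2 is in segment 3 (τ=1/2); S_3(τ)=2463/496

y_0=1 y_1=0 y_2=-2 y_3=4 y_4=-1
S(9/2) = 2463/496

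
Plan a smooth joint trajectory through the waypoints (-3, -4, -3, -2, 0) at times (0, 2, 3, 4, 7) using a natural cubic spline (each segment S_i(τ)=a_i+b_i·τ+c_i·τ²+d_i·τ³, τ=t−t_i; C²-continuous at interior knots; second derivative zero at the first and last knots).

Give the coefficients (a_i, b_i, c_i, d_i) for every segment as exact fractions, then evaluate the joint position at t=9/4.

Δ: Δ0=-1/2, Δ1=1, Δ2=1, Δ3=2/3
row 1: diag=6, rhs=9; c'=1/6, d'=3/2
row 2: denom=4−1·1/6=23/6; d'=(0−1·3/2)/(23/6)=-9/23
row 3: denom=8−1·6/23=178/23; d'=(-2−1·-9/23)/(178/23)=-37/178
back: M3=-37/178
back: M2=-9/23−6/23·-37/178=-30/89
back: M1=3/2−1/6·-30/89=277/178
M: M0=0, M1=277/178, M2=-30/89, M3=-37/178, M4=0
seg 0: a=-3, c=M0/2=0, d=(M1−M0)/(6·2)=277/2136, b=Δ0−h0·(2M0+M1)/6=-272/267
seg 1: a=-4, c=M1/2=277/356, d=(M2−M1)/(6·1)=-337/1068, b=Δ1−h1·(2M1+M2)/6=287/534
seg 2: a=-3, c=M2/2=-15/89, d=(M3−M2)/(6·1)=23/1068, b=Δ2−h2·(2M2+M3)/6=1225/1068
seg 3: a=-2, c=M3/2=-37/356, d=(M4−M3)/(6·3)=37/3204, b=Δ3−h3·(2M3+M4)/6=467/534
t_q=9/4 → seg 1, τ=1/4; S=-4+287/534·τ+277/356·τ²+-337/1068·τ³=-87079/22784

  seg 0: a=-3 b=-272/267 c=0 d=277/2136
  seg 1: a=-4 b=287/534 c=277/356 d=-337/1068
  seg 2: a=-3 b=1225/1068 c=-15/89 d=23/1068
  seg 3: a=-2 b=467/534 c=-37/356 d=37/3204
S(9/4) = -87079/22784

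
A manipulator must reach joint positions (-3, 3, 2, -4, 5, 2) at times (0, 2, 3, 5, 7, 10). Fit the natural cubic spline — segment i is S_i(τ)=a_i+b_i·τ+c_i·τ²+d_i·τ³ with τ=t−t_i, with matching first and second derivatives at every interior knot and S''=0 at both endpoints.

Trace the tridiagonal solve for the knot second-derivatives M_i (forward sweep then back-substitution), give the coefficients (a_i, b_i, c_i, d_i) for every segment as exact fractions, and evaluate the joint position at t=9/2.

Δ: Δ0=3, Δ1=-1, Δ2=-3, Δ3=9/2, Δ4=-1
row 1: diag=6, rhs=-24; c'=1/6, d'=-4
row 2: denom=6−1·1/6=35/6; d'=(-12−1·-4)/(35/6)=-48/35
row 3: denom=8−2·12/35=256/35; d'=(45−2·-48/35)/(256/35)=1671/256
row 4: denom=10−2·35/128=605/64; d'=(-33−2·1671/256)/(605/64)=-1179/242
back: M4=-1179/242
back: M3=1671/256−35/128·-1179/242=951/121
back: M2=-48/35−12/35·951/121=-492/121
back: M1=-4−1/6·-492/121=-402/121
M: M0=0, M1=-402/121, M2=-492/121, M3=951/121, M4=-1179/242, M5=0
seg 0: a=-3, c=M0/2=0, d=(M1−M0)/(6·2)=-67/242, b=Δ0−h0·(2M0+M1)/6=497/121
seg 1: a=3, c=M1/2=-201/121, d=(M2−M1)/(6·1)=-15/121, b=Δ1−h1·(2M1+M2)/6=95/121
seg 2: a=2, c=M2/2=-246/121, d=(M3−M2)/(6·2)=481/484, b=Δ2−h2·(2M2+M3)/6=-32/11
seg 3: a=-4, c=M3/2=951/242, d=(M4−M3)/(6·2)=-1027/968, b=Δ3−h3·(2M3+M4)/6=107/121
seg 4: a=5, c=M4/2=-1179/484, d=(M5−M4)/(6·3)=131/484, b=Δ4−h4·(2M4+M5)/6=937/242
t_q=9/2 → seg 2, τ=3/2; S=2+-32/11·τ+-246/121·τ²+481/484·τ³=-13877/3872

  seg 0: a=-3 b=497/121 c=0 d=-67/242
  seg 1: a=3 b=95/121 c=-201/121 d=-15/121
  seg 2: a=2 b=-32/11 c=-246/121 d=481/484
  seg 3: a=-4 b=107/121 c=951/242 d=-1027/968
  seg 4: a=5 b=937/242 c=-1179/484 d=131/484
S(9/2) = -13877/3872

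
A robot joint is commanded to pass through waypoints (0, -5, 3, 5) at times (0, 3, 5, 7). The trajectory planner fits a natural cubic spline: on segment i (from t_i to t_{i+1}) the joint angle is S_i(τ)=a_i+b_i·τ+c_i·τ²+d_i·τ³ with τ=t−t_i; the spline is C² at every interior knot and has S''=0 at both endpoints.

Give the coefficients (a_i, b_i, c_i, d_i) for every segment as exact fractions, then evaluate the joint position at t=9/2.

  seg 0: a=0 b=-421/114 c=0 d=77/342
  seg 1: a=-5 b=136/57 c=77/38 d=-139/228
  seg 2: a=3 b=181/57 c=-31/19 d=31/114
S(9/2) = 657/608

Δ: Δ0=-5/3, Δ1=4, Δ2=1
row 1: diag=10, rhs=34; c'=1/5, d'=17/5
row 2: denom=8−2·1/5=38/5; d'=(-18−2·17/5)/(38/5)=-62/19
back: M2=-62/19
back: M1=17/5−1/5·-62/19=77/19
M: M0=0, M1=77/19, M2=-62/19, M3=0
seg 0: a=0, c=M0/2=0, d=(M1−M0)/(6·3)=77/342, b=Δ0−h0·(2M0+M1)/6=-421/114
seg 1: a=-5, c=M1/2=77/38, d=(M2−M1)/(6·2)=-139/228, b=Δ1−h1·(2M1+M2)/6=136/57
seg 2: a=3, c=M2/2=-31/19, d=(M3−M2)/(6·2)=31/114, b=Δ2−h2·(2M2+M3)/6=181/57
t_q=9/2 → seg 1, τ=3/2; S=-5+136/57·τ+77/38·τ²+-139/228·τ³=657/608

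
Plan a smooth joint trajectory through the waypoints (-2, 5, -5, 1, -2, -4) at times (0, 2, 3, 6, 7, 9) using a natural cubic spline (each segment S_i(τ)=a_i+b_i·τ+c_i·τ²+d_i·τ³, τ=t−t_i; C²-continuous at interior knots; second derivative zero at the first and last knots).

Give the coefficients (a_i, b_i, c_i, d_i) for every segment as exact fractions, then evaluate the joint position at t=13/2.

Δ: Δ0=7/2, Δ1=-10, Δ2=2, Δ3=-3, Δ4=-1
row 1: diag=6, rhs=-81; c'=1/6, d'=-27/2
row 2: denom=8−1·1/6=47/6; d'=(72−1·-27/2)/(47/6)=513/47
row 3: denom=8−3·18/47=322/47; d'=(-30−3·513/47)/(322/47)=-2949/322
row 4: denom=6−1·47/322=1885/322; d'=(12−1·-2949/322)/(1885/322)=6813/1885
back: M4=6813/1885
back: M3=-2949/322−47/322·6813/1885=-18258/1885
back: M2=513/47−18/47·-18258/1885=27567/1885
back: M1=-27/2−1/6·27567/1885=-30042/1885
M: M0=0, M1=-30042/1885, M2=27567/1885, M3=-18258/1885, M4=6813/1885, M5=0
seg 0: a=-2, c=M0/2=0, d=(M1−M0)/(6·2)=-5007/3770, b=Δ0−h0·(2M0+M1)/6=33223/3770
seg 1: a=5, c=M1/2=-15021/1885, d=(M2−M1)/(6·1)=19203/3770, b=Δ1−h1·(2M1+M2)/6=-26861/3770
seg 2: a=-5, c=M2/2=27567/3770, d=(M3−M2)/(6·3)=-235/174, b=Δ2−h2·(2M2+M3)/6=-14668/1885
seg 3: a=1, c=M3/2=-9129/1885, d=(M4−M3)/(6·1)=8357/3770, b=Δ3−h3·(2M3+M4)/6=-1409/3770
seg 4: a=-2, c=M4/2=6813/3770, d=(M5−M4)/(6·2)=-2271/7540, b=Δ4−h4·(2M4+M5)/6=-6427/1885
t_q=13/2 → seg 3, τ=1/2; S=1+-1409/3770·τ+-9129/1885·τ²+8357/3770·τ³=-727/6032

  seg 0: a=-2 b=33223/3770 c=0 d=-5007/3770
  seg 1: a=5 b=-26861/3770 c=-15021/1885 d=19203/3770
  seg 2: a=-5 b=-14668/1885 c=27567/3770 d=-235/174
  seg 3: a=1 b=-1409/3770 c=-9129/1885 d=8357/3770
  seg 4: a=-2 b=-6427/1885 c=6813/3770 d=-2271/7540
S(13/2) = -727/6032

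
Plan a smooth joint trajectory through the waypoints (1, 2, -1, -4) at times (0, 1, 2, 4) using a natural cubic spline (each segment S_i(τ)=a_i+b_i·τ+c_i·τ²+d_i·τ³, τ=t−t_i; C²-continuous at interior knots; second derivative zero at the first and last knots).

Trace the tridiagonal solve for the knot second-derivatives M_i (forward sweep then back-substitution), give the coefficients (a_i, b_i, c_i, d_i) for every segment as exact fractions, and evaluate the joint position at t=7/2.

Δ: Δ0=1, Δ1=-3, Δ2=-3/2
row 1: diag=4, rhs=-24; c'=1/4, d'=-6
row 2: denom=6−1·1/4=23/4; d'=(9−1·-6)/(23/4)=60/23
back: M2=60/23
back: M1=-6−1/4·60/23=-153/23
M: M0=0, M1=-153/23, M2=60/23, M3=0
seg 0: a=1, c=M0/2=0, d=(M1−M0)/(6·1)=-51/46, b=Δ0−h0·(2M0+M1)/6=97/46
seg 1: a=2, c=M1/2=-153/46, d=(M2−M1)/(6·1)=71/46, b=Δ1−h1·(2M1+M2)/6=-28/23
seg 2: a=-1, c=M2/2=30/23, d=(M3−M2)/(6·2)=-5/23, b=Δ2−h2·(2M2+M3)/6=-149/46
t_q=7/2 → seg 2, τ=3/2; S=-1+-149/46·τ+30/23·τ²+-5/23·τ³=-673/184

  seg 0: a=1 b=97/46 c=0 d=-51/46
  seg 1: a=2 b=-28/23 c=-153/46 d=71/46
  seg 2: a=-1 b=-149/46 c=30/23 d=-5/23
S(7/2) = -673/184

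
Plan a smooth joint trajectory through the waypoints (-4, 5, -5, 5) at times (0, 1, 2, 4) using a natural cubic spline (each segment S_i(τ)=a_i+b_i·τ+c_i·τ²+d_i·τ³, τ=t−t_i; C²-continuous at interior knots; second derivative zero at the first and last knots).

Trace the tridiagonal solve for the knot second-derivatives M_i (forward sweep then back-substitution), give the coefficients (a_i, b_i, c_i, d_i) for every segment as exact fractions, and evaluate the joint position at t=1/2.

Δ: Δ0=9, Δ1=-10, Δ2=5
row 1: diag=4, rhs=-114; c'=1/4, d'=-57/2
row 2: denom=6−1·1/4=23/4; d'=(90−1·-57/2)/(23/4)=474/23
back: M2=474/23
back: M1=-57/2−1/4·474/23=-774/23
M: M0=0, M1=-774/23, M2=474/23, M3=0
seg 0: a=-4, c=M0/2=0, d=(M1−M0)/(6·1)=-129/23, b=Δ0−h0·(2M0+M1)/6=336/23
seg 1: a=5, c=M1/2=-387/23, d=(M2−M1)/(6·1)=208/23, b=Δ1−h1·(2M1+M2)/6=-51/23
seg 2: a=-5, c=M2/2=237/23, d=(M3−M2)/(6·2)=-79/46, b=Δ2−h2·(2M2+M3)/6=-201/23
t_q=1/2 → seg 0, τ=1/2; S=-4+336/23·τ+0·τ²+-129/23·τ³=479/184

  seg 0: a=-4 b=336/23 c=0 d=-129/23
  seg 1: a=5 b=-51/23 c=-387/23 d=208/23
  seg 2: a=-5 b=-201/23 c=237/23 d=-79/46
S(1/2) = 479/184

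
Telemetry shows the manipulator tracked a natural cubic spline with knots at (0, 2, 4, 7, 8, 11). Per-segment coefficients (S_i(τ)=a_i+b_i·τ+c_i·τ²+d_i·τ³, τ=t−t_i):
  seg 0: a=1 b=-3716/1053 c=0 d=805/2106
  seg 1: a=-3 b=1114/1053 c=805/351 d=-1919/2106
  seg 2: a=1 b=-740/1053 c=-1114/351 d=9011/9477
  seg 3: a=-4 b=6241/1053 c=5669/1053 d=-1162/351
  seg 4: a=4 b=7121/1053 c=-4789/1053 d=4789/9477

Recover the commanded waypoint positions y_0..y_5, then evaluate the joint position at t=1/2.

y_0 = S_0(0) = a_0 = 1
y_1 = S_1(0) = a_1 = -3
y_2 = S_2(0) = a_2 = 1
y_3 = S_3(0) = a_3 = -4
y_4 = S_4(0) = a_4 = 4
y_5 = S_4(3) = -3
t_q=1/2 is in segment 0 (τ=1/2); S_0(τ)=-4025/5616

y_0=1 y_1=-3 y_2=1 y_3=-4 y_4=4 y_5=-3
S(1/2) = -4025/5616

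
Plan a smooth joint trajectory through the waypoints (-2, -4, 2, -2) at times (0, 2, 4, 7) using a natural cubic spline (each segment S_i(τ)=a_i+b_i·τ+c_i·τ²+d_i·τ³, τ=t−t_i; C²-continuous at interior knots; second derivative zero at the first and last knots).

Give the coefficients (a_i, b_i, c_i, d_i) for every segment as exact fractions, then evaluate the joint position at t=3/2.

Δ: Δ0=-1, Δ1=3, Δ2=-4/3
row 1: diag=8, rhs=24; c'=1/4, d'=3
row 2: denom=10−2·1/4=19/2; d'=(-26−2·3)/(19/2)=-64/19
back: M2=-64/19
back: M1=3−1/4·-64/19=73/19
M: M0=0, M1=73/19, M2=-64/19, M3=0
seg 0: a=-2, c=M0/2=0, d=(M1−M0)/(6·2)=73/228, b=Δ0−h0·(2M0+M1)/6=-130/57
seg 1: a=-4, c=M1/2=73/38, d=(M2−M1)/(6·2)=-137/228, b=Δ1−h1·(2M1+M2)/6=89/57
seg 2: a=2, c=M2/2=-32/19, d=(M3−M2)/(6·3)=32/171, b=Δ2−h2·(2M2+M3)/6=116/57
t_q=3/2 → seg 0, τ=3/2; S=-2+-130/57·τ+0·τ²+73/228·τ³=-2639/608

  seg 0: a=-2 b=-130/57 c=0 d=73/228
  seg 1: a=-4 b=89/57 c=73/38 d=-137/228
  seg 2: a=2 b=116/57 c=-32/19 d=32/171
S(3/2) = -2639/608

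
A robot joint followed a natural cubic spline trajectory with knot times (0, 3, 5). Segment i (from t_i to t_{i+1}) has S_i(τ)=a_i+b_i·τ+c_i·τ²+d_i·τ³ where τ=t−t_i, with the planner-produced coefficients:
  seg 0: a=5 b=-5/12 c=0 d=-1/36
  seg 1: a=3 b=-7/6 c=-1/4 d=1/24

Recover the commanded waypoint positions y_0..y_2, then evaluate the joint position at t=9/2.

y_0=5 y_1=3 y_2=0
S(9/2) = 53/64

y_0 = S_0(0) = a_0 = 5
y_1 = S_1(0) = a_1 = 3
y_2 = S_1(2) = 0
t_q=9/2 is in segment 1 (τ=3/2); S_1(τ)=53/64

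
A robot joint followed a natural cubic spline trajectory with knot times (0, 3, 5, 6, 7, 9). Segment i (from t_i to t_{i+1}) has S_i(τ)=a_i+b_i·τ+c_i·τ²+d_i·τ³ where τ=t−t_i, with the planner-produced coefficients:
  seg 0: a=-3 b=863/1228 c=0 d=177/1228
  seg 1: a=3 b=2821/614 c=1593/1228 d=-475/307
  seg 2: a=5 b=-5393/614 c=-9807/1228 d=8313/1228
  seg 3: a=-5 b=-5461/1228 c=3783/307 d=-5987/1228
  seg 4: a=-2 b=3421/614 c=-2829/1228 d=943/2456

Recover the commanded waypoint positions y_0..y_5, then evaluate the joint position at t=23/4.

y_0 = S_0(0) = a_0 = -3
y_1 = S_1(0) = a_1 = 3
y_2 = S_2(0) = a_2 = 5
y_3 = S_3(0) = a_3 = -5
y_4 = S_4(0) = a_4 = -2
y_5 = S_4(2) = 3
t_q=23/4 is in segment 2 (τ=3/4); S_2(τ)=-253369/78592

y_0=-3 y_1=3 y_2=5 y_3=-5 y_4=-2 y_5=3
S(23/4) = -253369/78592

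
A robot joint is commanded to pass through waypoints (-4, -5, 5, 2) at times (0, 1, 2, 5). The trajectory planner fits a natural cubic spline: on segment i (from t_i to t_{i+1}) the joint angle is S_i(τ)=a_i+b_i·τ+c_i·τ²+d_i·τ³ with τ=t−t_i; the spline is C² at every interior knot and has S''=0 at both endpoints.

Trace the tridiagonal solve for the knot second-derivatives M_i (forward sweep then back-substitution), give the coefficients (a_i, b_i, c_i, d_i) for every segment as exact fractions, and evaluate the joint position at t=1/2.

Δ: Δ0=-1, Δ1=10, Δ2=-1
row 1: diag=4, rhs=66; c'=1/4, d'=33/2
row 2: denom=8−1·1/4=31/4; d'=(-66−1·33/2)/(31/4)=-330/31
back: M2=-330/31
back: M1=33/2−1/4·-330/31=594/31
M: M0=0, M1=594/31, M2=-330/31, M3=0
seg 0: a=-4, c=M0/2=0, d=(M1−M0)/(6·1)=99/31, b=Δ0−h0·(2M0+M1)/6=-130/31
seg 1: a=-5, c=M1/2=297/31, d=(M2−M1)/(6·1)=-154/31, b=Δ1−h1·(2M1+M2)/6=167/31
seg 2: a=5, c=M2/2=-165/31, d=(M3−M2)/(6·3)=55/93, b=Δ2−h2·(2M2+M3)/6=299/31
t_q=1/2 → seg 0, τ=1/2; S=-4+-130/31·τ+0·τ²+99/31·τ³=-1413/248

  seg 0: a=-4 b=-130/31 c=0 d=99/31
  seg 1: a=-5 b=167/31 c=297/31 d=-154/31
  seg 2: a=5 b=299/31 c=-165/31 d=55/93
S(1/2) = -1413/248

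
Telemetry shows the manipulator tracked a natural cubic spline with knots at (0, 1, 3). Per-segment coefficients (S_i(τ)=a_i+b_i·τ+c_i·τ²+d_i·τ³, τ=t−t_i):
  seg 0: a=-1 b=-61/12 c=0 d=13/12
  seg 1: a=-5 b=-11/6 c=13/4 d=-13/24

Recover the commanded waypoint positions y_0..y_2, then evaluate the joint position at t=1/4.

y_0 = S_0(0) = a_0 = -1
y_1 = S_1(0) = a_1 = -5
y_2 = S_1(2) = 0
t_q=1/4 is in segment 0 (τ=1/4); S_0(τ)=-577/256

y_0=-1 y_1=-5 y_2=0
S(1/4) = -577/256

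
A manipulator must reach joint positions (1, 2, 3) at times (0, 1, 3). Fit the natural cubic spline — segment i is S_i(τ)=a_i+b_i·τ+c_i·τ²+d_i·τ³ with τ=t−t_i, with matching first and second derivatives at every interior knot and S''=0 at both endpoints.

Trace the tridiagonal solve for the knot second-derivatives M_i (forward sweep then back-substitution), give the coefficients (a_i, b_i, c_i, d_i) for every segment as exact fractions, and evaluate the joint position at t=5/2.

Δ: Δ0=1, Δ1=1/2
row 1: diag=6, rhs=-3; c'=1/3, d'=-1/2
back: M1=-1/2
M: M0=0, M1=-1/2, M2=0
seg 0: a=1, c=M0/2=0, d=(M1−M0)/(6·1)=-1/12, b=Δ0−h0·(2M0+M1)/6=13/12
seg 1: a=2, c=M1/2=-1/4, d=(M2−M1)/(6·2)=1/24, b=Δ1−h1·(2M1+M2)/6=5/6
t_q=5/2 → seg 1, τ=3/2; S=2+5/6·τ+-1/4·τ²+1/24·τ³=181/64

  seg 0: a=1 b=13/12 c=0 d=-1/12
  seg 1: a=2 b=5/6 c=-1/4 d=1/24
S(5/2) = 181/64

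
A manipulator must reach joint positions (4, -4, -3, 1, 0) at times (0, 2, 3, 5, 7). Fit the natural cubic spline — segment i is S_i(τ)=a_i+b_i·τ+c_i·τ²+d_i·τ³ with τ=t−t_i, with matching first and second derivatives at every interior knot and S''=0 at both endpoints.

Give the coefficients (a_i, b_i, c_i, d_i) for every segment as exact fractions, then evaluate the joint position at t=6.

Δ: Δ0=-4, Δ1=1, Δ2=2, Δ3=-1/2
row 1: diag=6, rhs=30; c'=1/6, d'=5
row 2: denom=6−1·1/6=35/6; d'=(6−1·5)/(35/6)=6/35
row 3: denom=8−2·12/35=256/35; d'=(-15−2·6/35)/(256/35)=-537/256
back: M3=-537/256
back: M2=6/35−12/35·-537/256=57/64
back: M1=5−1/6·57/64=621/128
M: M0=0, M1=621/128, M2=57/64, M3=-537/256, M4=0
seg 0: a=4, c=M0/2=0, d=(M1−M0)/(6·2)=207/512, b=Δ0−h0·(2M0+M1)/6=-719/128
seg 1: a=-4, c=M1/2=621/256, d=(M2−M1)/(6·1)=-169/256, b=Δ1−h1·(2M1+M2)/6=-49/64
seg 2: a=-3, c=M2/2=57/128, d=(M3−M2)/(6·2)=-255/1024, b=Δ2−h2·(2M2+M3)/6=539/256
seg 3: a=1, c=M3/2=-537/512, d=(M4−M3)/(6·2)=179/1024, b=Δ3−h3·(2M3+M4)/6=115/128
t_q=6 → seg 3, τ=1; S=1+115/128·τ+-537/512·τ²+179/1024·τ³=1049/1024

  seg 0: a=4 b=-719/128 c=0 d=207/512
  seg 1: a=-4 b=-49/64 c=621/256 d=-169/256
  seg 2: a=-3 b=539/256 c=57/128 d=-255/1024
  seg 3: a=1 b=115/128 c=-537/512 d=179/1024
S(6) = 1049/1024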